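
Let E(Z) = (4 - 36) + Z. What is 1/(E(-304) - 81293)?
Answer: -1/81629 ≈ -1.2251e-5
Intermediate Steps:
E(Z) = -32 + Z
1/(E(-304) - 81293) = 1/((-32 - 304) - 81293) = 1/(-336 - 81293) = 1/(-81629) = -1/81629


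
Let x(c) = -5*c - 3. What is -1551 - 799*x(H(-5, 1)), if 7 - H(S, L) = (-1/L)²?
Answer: 24816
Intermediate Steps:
H(S, L) = 7 - 1/L² (H(S, L) = 7 - (-1/L)² = 7 - 1/L²)
x(c) = -3 - 5*c
-1551 - 799*x(H(-5, 1)) = -1551 - 799*(-3 - 5*(7 - 1/1²)) = -1551 - 799*(-3 - 5*(7 - 1*1)) = -1551 - 799*(-3 - 5*(7 - 1)) = -1551 - 799*(-3 - 5*6) = -1551 - 799*(-3 - 30) = -1551 - 799*(-33) = -1551 + 26367 = 24816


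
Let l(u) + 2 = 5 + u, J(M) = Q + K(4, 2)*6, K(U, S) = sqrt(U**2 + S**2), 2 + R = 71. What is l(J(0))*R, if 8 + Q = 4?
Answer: -69 + 828*sqrt(5) ≈ 1782.5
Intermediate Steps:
R = 69 (R = -2 + 71 = 69)
Q = -4 (Q = -8 + 4 = -4)
K(U, S) = sqrt(S**2 + U**2)
J(M) = -4 + 12*sqrt(5) (J(M) = -4 + sqrt(2**2 + 4**2)*6 = -4 + sqrt(4 + 16)*6 = -4 + sqrt(20)*6 = -4 + (2*sqrt(5))*6 = -4 + 12*sqrt(5))
l(u) = 3 + u (l(u) = -2 + (5 + u) = 3 + u)
l(J(0))*R = (3 + (-4 + 12*sqrt(5)))*69 = (-1 + 12*sqrt(5))*69 = -69 + 828*sqrt(5)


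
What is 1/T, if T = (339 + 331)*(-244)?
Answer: -1/163480 ≈ -6.1170e-6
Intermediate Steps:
T = -163480 (T = 670*(-244) = -163480)
1/T = 1/(-163480) = -1/163480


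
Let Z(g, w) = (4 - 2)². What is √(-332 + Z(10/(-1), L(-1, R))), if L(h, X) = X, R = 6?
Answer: 2*I*√82 ≈ 18.111*I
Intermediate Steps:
Z(g, w) = 4 (Z(g, w) = 2² = 4)
√(-332 + Z(10/(-1), L(-1, R))) = √(-332 + 4) = √(-328) = 2*I*√82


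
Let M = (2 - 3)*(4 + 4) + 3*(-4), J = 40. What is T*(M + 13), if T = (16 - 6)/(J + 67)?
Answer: -70/107 ≈ -0.65421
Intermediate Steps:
T = 10/107 (T = (16 - 6)/(40 + 67) = 10/107 ≈ 0.093458)
M = -20 (M = -1*8 - 12 = -8 - 12 = -20)
T*(M + 13) = 10*(-20 + 13)/107 = (10/107)*(-7) = -70/107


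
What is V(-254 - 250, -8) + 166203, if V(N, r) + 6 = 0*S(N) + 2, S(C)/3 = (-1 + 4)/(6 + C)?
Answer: 166199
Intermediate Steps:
S(C) = 9/(6 + C) (S(C) = 3*((-1 + 4)/(6 + C)) = 3*(3/(6 + C)) = 9/(6 + C))
V(N, r) = -4 (V(N, r) = -6 + (0*(9/(6 + N)) + 2) = -6 + (0 + 2) = -6 + 2 = -4)
V(-254 - 250, -8) + 166203 = -4 + 166203 = 166199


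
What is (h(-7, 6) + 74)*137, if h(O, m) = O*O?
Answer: 16851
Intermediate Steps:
h(O, m) = O**2
(h(-7, 6) + 74)*137 = ((-7)**2 + 74)*137 = (49 + 74)*137 = 123*137 = 16851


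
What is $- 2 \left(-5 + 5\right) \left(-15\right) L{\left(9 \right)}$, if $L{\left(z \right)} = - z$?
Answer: $0$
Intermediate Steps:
$- 2 \left(-5 + 5\right) \left(-15\right) L{\left(9 \right)} = - 2 \left(-5 + 5\right) \left(-15\right) \left(\left(-1\right) 9\right) = \left(-2\right) 0 \left(-15\right) \left(-9\right) = 0 \left(-15\right) \left(-9\right) = 0 \left(-9\right) = 0$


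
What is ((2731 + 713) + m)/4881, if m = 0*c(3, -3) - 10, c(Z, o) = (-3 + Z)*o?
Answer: 3434/4881 ≈ 0.70354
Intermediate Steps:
c(Z, o) = o*(-3 + Z)
m = -10 (m = 0*(-3*(-3 + 3)) - 10 = 0*(-3*0) - 10 = 0*0 - 10 = 0 - 10 = -10)
((2731 + 713) + m)/4881 = ((2731 + 713) - 10)/4881 = (3444 - 10)*(1/4881) = 3434*(1/4881) = 3434/4881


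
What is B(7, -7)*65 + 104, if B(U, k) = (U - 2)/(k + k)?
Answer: 1131/14 ≈ 80.786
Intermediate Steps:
B(U, k) = (-2 + U)/(2*k) (B(U, k) = (-2 + U)/((2*k)) = (-2 + U)*(1/(2*k)) = (-2 + U)/(2*k))
B(7, -7)*65 + 104 = ((½)*(-2 + 7)/(-7))*65 + 104 = ((½)*(-⅐)*5)*65 + 104 = -5/14*65 + 104 = -325/14 + 104 = 1131/14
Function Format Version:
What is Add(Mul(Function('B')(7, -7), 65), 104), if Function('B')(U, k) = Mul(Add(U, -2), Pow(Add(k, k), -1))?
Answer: Rational(1131, 14) ≈ 80.786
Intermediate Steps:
Function('B')(U, k) = Mul(Rational(1, 2), Pow(k, -1), Add(-2, U)) (Function('B')(U, k) = Mul(Add(-2, U), Pow(Mul(2, k), -1)) = Mul(Add(-2, U), Mul(Rational(1, 2), Pow(k, -1))) = Mul(Rational(1, 2), Pow(k, -1), Add(-2, U)))
Add(Mul(Function('B')(7, -7), 65), 104) = Add(Mul(Mul(Rational(1, 2), Pow(-7, -1), Add(-2, 7)), 65), 104) = Add(Mul(Mul(Rational(1, 2), Rational(-1, 7), 5), 65), 104) = Add(Mul(Rational(-5, 14), 65), 104) = Add(Rational(-325, 14), 104) = Rational(1131, 14)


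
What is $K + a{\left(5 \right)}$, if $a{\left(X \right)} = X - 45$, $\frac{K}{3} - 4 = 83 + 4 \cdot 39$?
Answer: $689$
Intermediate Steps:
$K = 729$ ($K = 12 + 3 \left(83 + 4 \cdot 39\right) = 12 + 3 \left(83 + 156\right) = 12 + 3 \cdot 239 = 12 + 717 = 729$)
$a{\left(X \right)} = -45 + X$ ($a{\left(X \right)} = X - 45 = -45 + X$)
$K + a{\left(5 \right)} = 729 + \left(-45 + 5\right) = 729 - 40 = 689$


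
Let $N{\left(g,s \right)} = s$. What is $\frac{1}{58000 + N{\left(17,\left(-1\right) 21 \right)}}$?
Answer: $\frac{1}{57979} \approx 1.7248 \cdot 10^{-5}$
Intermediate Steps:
$\frac{1}{58000 + N{\left(17,\left(-1\right) 21 \right)}} = \frac{1}{58000 - 21} = \frac{1}{57979}$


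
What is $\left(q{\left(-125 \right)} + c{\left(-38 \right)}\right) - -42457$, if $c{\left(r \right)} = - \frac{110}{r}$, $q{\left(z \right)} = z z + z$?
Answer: $\frac{1101238}{19} \approx 57960.0$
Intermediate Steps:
$q{\left(z \right)} = z + z^{2}$ ($q{\left(z \right)} = z^{2} + z = z + z^{2}$)
$\left(q{\left(-125 \right)} + c{\left(-38 \right)}\right) - -42457 = \left(- 125 \left(1 - 125\right) - \frac{110}{-38}\right) - -42457 = \left(\left(-125\right) \left(-124\right) - - \frac{55}{19}\right) + 42457 = \left(15500 + \frac{55}{19}\right) + 42457 = \frac{294555}{19} + 42457 = \frac{1101238}{19}$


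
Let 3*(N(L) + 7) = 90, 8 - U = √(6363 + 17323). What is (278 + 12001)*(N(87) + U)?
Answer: 380649 - 12279*√23686 ≈ -1.5091e+6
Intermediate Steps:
U = 8 - √23686 (U = 8 - √(6363 + 17323) = 8 - √23686 ≈ -145.90)
N(L) = 23 (N(L) = -7 + (⅓)*90 = -7 + 30 = 23)
(278 + 12001)*(N(87) + U) = (278 + 12001)*(23 + (8 - √23686)) = 12279*(31 - √23686) = 380649 - 12279*√23686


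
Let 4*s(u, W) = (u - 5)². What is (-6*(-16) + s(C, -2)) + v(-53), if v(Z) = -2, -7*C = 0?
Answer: 401/4 ≈ 100.25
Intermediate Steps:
C = 0 (C = -⅐*0 = 0)
s(u, W) = (-5 + u)²/4 (s(u, W) = (u - 5)²/4 = (-5 + u)²/4)
(-6*(-16) + s(C, -2)) + v(-53) = (-6*(-16) + (-5 + 0)²/4) - 2 = (96 + (¼)*(-5)²) - 2 = (96 + (¼)*25) - 2 = (96 + 25/4) - 2 = 409/4 - 2 = 401/4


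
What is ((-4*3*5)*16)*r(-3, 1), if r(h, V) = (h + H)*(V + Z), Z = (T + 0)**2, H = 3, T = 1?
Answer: 0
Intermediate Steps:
Z = 1 (Z = (1 + 0)**2 = 1**2 = 1)
r(h, V) = (1 + V)*(3 + h) (r(h, V) = (h + 3)*(V + 1) = (3 + h)*(1 + V) = (1 + V)*(3 + h))
((-4*3*5)*16)*r(-3, 1) = ((-4*3*5)*16)*(3 - 3 + 3*1 + 1*(-3)) = (-12*5*16)*(3 - 3 + 3 - 3) = -60*16*0 = -960*0 = 0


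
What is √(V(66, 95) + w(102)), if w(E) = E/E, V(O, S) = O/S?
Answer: √15295/95 ≈ 1.3018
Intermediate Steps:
w(E) = 1
√(V(66, 95) + w(102)) = √(66/95 + 1) = √(161/95) = √15295/95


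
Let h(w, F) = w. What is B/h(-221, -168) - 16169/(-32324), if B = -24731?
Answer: 802978193/7143604 ≈ 112.41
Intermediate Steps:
B/h(-221, -168) - 16169/(-32324) = -24731/(-221) - 16169/(-32324) = -24731*(-1/221) - 16169*(-1/32324) = 24731/221 + 16169/32324 = 802978193/7143604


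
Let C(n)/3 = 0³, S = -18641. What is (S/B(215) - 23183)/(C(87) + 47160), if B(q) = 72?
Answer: -1687817/3395520 ≈ -0.49707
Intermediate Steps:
C(n) = 0 (C(n) = 3*0³ = 3*0 = 0)
(S/B(215) - 23183)/(C(87) + 47160) = (-18641/72 - 23183)/(0 + 47160) = (-18641*1/72 - 23183)/47160 = (-18641/72 - 23183)*(1/47160) = -1687817/72*1/47160 = -1687817/3395520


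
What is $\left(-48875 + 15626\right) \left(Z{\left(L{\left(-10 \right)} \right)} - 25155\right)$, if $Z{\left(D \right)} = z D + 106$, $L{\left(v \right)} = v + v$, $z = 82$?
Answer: $887382561$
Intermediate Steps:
$L{\left(v \right)} = 2 v$
$Z{\left(D \right)} = 106 + 82 D$ ($Z{\left(D \right)} = 82 D + 106 = 106 + 82 D$)
$\left(-48875 + 15626\right) \left(Z{\left(L{\left(-10 \right)} \right)} - 25155\right) = \left(-48875 + 15626\right) \left(\left(106 + 82 \cdot 2 \left(-10\right)\right) - 25155\right) = - 33249 \left(\left(106 + 82 \left(-20\right)\right) - 25155\right) = - 33249 \left(\left(106 - 1640\right) - 25155\right) = - 33249 \left(-1534 - 25155\right) = \left(-33249\right) \left(-26689\right) = 887382561$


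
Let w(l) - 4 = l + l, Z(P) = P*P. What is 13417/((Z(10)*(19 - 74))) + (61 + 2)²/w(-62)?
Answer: -390659/11000 ≈ -35.514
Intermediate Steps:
Z(P) = P²
w(l) = 4 + 2*l (w(l) = 4 + (l + l) = 4 + 2*l)
13417/((Z(10)*(19 - 74))) + (61 + 2)²/w(-62) = 13417/((10²*(19 - 74))) + (61 + 2)²/(4 + 2*(-62)) = 13417/((100*(-55))) + 63²/(4 - 124) = 13417/(-5500) + 3969/(-120) = 13417*(-1/5500) + 3969*(-1/120) = -13417/5500 - 1323/40 = -390659/11000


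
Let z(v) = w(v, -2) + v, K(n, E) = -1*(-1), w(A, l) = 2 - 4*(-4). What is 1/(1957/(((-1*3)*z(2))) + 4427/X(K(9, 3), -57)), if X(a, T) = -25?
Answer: -300/62909 ≈ -0.0047688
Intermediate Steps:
w(A, l) = 18 (w(A, l) = 2 + 16 = 18)
K(n, E) = 1
z(v) = 18 + v
1/(1957/(((-1*3)*z(2))) + 4427/X(K(9, 3), -57)) = 1/(1957/(((-1*3)*(18 + 2))) + 4427/(-25)) = 1/(1957/((-3*20)) + 4427*(-1/25)) = 1/(1957/(-60) - 4427/25) = 1/(1957*(-1/60) - 4427/25) = 1/(-1957/60 - 4427/25) = 1/(-62909/300) = -300/62909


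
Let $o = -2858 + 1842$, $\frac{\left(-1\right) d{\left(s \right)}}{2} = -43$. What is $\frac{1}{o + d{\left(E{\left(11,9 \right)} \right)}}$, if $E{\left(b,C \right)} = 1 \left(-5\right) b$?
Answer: $- \frac{1}{930} \approx -0.0010753$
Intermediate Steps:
$E{\left(b,C \right)} = - 5 b$
$d{\left(s \right)} = 86$ ($d{\left(s \right)} = \left(-2\right) \left(-43\right) = 86$)
$o = -1016$
$\frac{1}{o + d{\left(E{\left(11,9 \right)} \right)}} = \frac{1}{-1016 + 86} = \frac{1}{-930} = - \frac{1}{930}$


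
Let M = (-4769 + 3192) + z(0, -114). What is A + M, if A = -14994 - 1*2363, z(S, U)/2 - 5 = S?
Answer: -18924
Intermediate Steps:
z(S, U) = 10 + 2*S
M = -1567 (M = (-4769 + 3192) + (10 + 2*0) = -1577 + (10 + 0) = -1577 + 10 = -1567)
A = -17357 (A = -14994 - 2363 = -17357)
A + M = -17357 - 1567 = -18924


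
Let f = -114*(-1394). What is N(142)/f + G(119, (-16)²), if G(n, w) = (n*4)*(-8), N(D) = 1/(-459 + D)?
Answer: -191833224577/50376372 ≈ -3808.0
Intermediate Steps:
f = 158916
G(n, w) = -32*n (G(n, w) = (4*n)*(-8) = -32*n)
N(142)/f + G(119, (-16)²) = 1/((-459 + 142)*158916) - 32*119 = (1/158916)/(-317) - 3808 = -1/317*1/158916 - 3808 = -1/50376372 - 3808 = -191833224577/50376372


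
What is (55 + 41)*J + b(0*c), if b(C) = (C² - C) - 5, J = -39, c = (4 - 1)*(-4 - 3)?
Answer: -3749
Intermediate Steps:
c = -21 (c = 3*(-7) = -21)
b(C) = -5 + C² - C
(55 + 41)*J + b(0*c) = (55 + 41)*(-39) + (-5 + (0*(-21))² - 0*(-21)) = 96*(-39) + (-5 + 0² - 1*0) = -3744 + (-5 + 0 + 0) = -3744 - 5 = -3749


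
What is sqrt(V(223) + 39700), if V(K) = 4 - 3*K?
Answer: sqrt(39035) ≈ 197.57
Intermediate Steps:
sqrt(V(223) + 39700) = sqrt((4 - 3*223) + 39700) = sqrt((4 - 669) + 39700) = sqrt(-665 + 39700) = sqrt(39035)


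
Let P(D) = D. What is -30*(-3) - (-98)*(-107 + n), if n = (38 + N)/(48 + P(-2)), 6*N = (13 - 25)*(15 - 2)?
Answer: -238520/23 ≈ -10370.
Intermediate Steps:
N = -26 (N = ((13 - 25)*(15 - 2))/6 = (-12*13)/6 = (1/6)*(-156) = -26)
n = 6/23 (n = (38 - 26)/(48 - 2) = 12/46 = 12*(1/46) = 6/23 ≈ 0.26087)
-30*(-3) - (-98)*(-107 + n) = -30*(-3) - (-98)*(-107 + 6/23) = 90 - (-98)*(-2455)/23 = 90 - 1*240590/23 = 90 - 240590/23 = -238520/23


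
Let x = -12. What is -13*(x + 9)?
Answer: 39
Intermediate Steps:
-13*(x + 9) = -13*(-12 + 9) = -13*(-3) = 39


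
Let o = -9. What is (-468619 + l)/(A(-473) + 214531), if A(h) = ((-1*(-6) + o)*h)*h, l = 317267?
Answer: 18919/57082 ≈ 0.33144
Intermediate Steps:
A(h) = -3*h² (A(h) = ((-1*(-6) - 9)*h)*h = ((6 - 9)*h)*h = (-3*h)*h = -3*h²)
(-468619 + l)/(A(-473) + 214531) = (-468619 + 317267)/(-3*(-473)² + 214531) = -151352/(-3*223729 + 214531) = -151352/(-671187 + 214531) = -151352/(-456656) = -151352*(-1/456656) = 18919/57082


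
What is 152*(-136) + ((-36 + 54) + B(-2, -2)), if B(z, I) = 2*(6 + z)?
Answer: -20646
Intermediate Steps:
B(z, I) = 12 + 2*z
152*(-136) + ((-36 + 54) + B(-2, -2)) = 152*(-136) + ((-36 + 54) + (12 + 2*(-2))) = -20672 + (18 + (12 - 4)) = -20672 + (18 + 8) = -20672 + 26 = -20646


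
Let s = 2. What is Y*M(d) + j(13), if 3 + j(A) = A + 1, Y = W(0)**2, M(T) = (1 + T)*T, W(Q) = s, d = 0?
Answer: 11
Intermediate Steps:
W(Q) = 2
M(T) = T*(1 + T)
Y = 4 (Y = 2**2 = 4)
j(A) = -2 + A (j(A) = -3 + (A + 1) = -3 + (1 + A) = -2 + A)
Y*M(d) + j(13) = 4*(0*(1 + 0)) + (-2 + 13) = 4*(0*1) + 11 = 4*0 + 11 = 0 + 11 = 11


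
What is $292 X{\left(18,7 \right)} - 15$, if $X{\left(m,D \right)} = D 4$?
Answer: $8161$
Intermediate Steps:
$X{\left(m,D \right)} = 4 D$
$292 X{\left(18,7 \right)} - 15 = 292 \cdot 4 \cdot 7 - 15 = 292 \cdot 28 - 15 = 8176 - 15 = 8161$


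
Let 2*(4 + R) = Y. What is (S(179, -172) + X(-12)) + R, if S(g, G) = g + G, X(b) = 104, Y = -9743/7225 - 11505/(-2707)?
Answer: 2121088687/19558075 ≈ 108.45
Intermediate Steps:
Y = 56749324/19558075 (Y = -9743*1/7225 - 11505*(-1/2707) = -9743/7225 + 11505/2707 = 56749324/19558075 ≈ 2.9016)
R = -49857638/19558075 (R = -4 + (½)*(56749324/19558075) = -4 + 28374662/19558075 = -49857638/19558075 ≈ -2.5492)
S(g, G) = G + g
(S(179, -172) + X(-12)) + R = ((-172 + 179) + 104) - 49857638/19558075 = (7 + 104) - 49857638/19558075 = 111 - 49857638/19558075 = 2121088687/19558075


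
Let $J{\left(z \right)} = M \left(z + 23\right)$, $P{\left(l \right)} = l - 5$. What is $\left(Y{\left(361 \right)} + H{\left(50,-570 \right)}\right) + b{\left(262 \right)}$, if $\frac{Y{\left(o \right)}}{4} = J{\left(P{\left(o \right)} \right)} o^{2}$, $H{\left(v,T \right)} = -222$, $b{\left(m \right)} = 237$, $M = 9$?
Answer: $1778099739$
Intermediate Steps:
$P{\left(l \right)} = -5 + l$ ($P{\left(l \right)} = l - 5 = -5 + l$)
$J{\left(z \right)} = 207 + 9 z$ ($J{\left(z \right)} = 9 \left(z + 23\right) = 9 \left(23 + z\right) = 207 + 9 z$)
$Y{\left(o \right)} = 4 o^{2} \left(162 + 9 o\right)$ ($Y{\left(o \right)} = 4 \left(207 + 9 \left(-5 + o\right)\right) o^{2} = 4 \left(207 + \left(-45 + 9 o\right)\right) o^{2} = 4 \left(162 + 9 o\right) o^{2} = 4 o^{2} \left(162 + 9 o\right)$)
$\left(Y{\left(361 \right)} + H{\left(50,-570 \right)}\right) + b{\left(262 \right)} = \left(36 \cdot 361^{2} \left(18 + 361\right) - 222\right) + 237 = \left(36 \cdot 130321 \cdot 379 - 222\right) + 237 = \left(1778099724 - 222\right) + 237 = 1778099502 + 237 = 1778099739$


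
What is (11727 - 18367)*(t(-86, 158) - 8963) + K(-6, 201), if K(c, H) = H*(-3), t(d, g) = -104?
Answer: 60204277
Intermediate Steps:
K(c, H) = -3*H
(11727 - 18367)*(t(-86, 158) - 8963) + K(-6, 201) = (11727 - 18367)*(-104 - 8963) - 3*201 = -6640*(-9067) - 603 = 60204880 - 603 = 60204277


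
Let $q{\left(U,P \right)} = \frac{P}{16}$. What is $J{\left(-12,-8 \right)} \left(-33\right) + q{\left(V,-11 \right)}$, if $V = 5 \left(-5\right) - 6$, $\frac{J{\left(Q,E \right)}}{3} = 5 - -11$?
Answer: $- \frac{25355}{16} \approx -1584.7$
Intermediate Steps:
$J{\left(Q,E \right)} = 48$ ($J{\left(Q,E \right)} = 3 \left(5 - -11\right) = 3 \left(5 + 11\right) = 3 \cdot 16 = 48$)
$V = -31$ ($V = -25 - 6 = -31$)
$q{\left(U,P \right)} = \frac{P}{16}$ ($q{\left(U,P \right)} = P \frac{1}{16} = \frac{P}{16}$)
$J{\left(-12,-8 \right)} \left(-33\right) + q{\left(V,-11 \right)} = 48 \left(-33\right) + \frac{1}{16} \left(-11\right) = -1584 - \frac{11}{16} = - \frac{25355}{16}$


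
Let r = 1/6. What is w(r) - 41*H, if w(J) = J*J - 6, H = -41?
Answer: 60301/36 ≈ 1675.0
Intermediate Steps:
r = ⅙ ≈ 0.16667
w(J) = -6 + J² (w(J) = J² - 6 = -6 + J²)
w(r) - 41*H = (-6 + (⅙)²) - 41*(-41) = (-6 + 1/36) + 1681 = -215/36 + 1681 = 60301/36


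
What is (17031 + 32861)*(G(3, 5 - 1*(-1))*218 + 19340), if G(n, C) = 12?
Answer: 1095428752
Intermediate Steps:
(17031 + 32861)*(G(3, 5 - 1*(-1))*218 + 19340) = (17031 + 32861)*(12*218 + 19340) = 49892*(2616 + 19340) = 49892*21956 = 1095428752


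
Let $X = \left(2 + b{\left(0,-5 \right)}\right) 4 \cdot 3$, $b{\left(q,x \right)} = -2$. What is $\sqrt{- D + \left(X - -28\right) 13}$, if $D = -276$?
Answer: $8 \sqrt{10} \approx 25.298$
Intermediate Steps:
$X = 0$ ($X = \left(2 - 2\right) 4 \cdot 3 = 0 \cdot 12 = 0$)
$\sqrt{- D + \left(X - -28\right) 13} = \sqrt{\left(-1\right) \left(-276\right) + \left(0 - -28\right) 13} = \sqrt{276 + \left(0 + 28\right) 13} = \sqrt{276 + 28 \cdot 13} = \sqrt{276 + 364} = \sqrt{640} = 8 \sqrt{10}$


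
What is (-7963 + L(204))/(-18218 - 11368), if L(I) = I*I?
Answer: -33653/29586 ≈ -1.1375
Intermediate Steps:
L(I) = I**2
(-7963 + L(204))/(-18218 - 11368) = (-7963 + 204**2)/(-18218 - 11368) = (-7963 + 41616)/(-29586) = 33653*(-1/29586) = -33653/29586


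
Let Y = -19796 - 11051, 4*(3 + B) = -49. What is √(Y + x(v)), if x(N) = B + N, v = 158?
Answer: I*√122817/2 ≈ 175.23*I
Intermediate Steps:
B = -61/4 (B = -3 + (¼)*(-49) = -3 - 49/4 = -61/4 ≈ -15.250)
Y = -30847
x(N) = -61/4 + N
√(Y + x(v)) = √(-30847 + (-61/4 + 158)) = √(-30847 + 571/4) = √(-122817/4) = I*√122817/2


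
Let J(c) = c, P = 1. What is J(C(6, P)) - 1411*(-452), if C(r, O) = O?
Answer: 637773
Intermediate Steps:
J(C(6, P)) - 1411*(-452) = 1 - 1411*(-452) = 1 + 637772 = 637773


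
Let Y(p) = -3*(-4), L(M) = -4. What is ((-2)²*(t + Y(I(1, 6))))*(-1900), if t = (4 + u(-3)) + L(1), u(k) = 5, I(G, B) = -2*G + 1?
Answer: -129200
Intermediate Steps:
I(G, B) = 1 - 2*G
Y(p) = 12
t = 5 (t = (4 + 5) - 4 = 9 - 4 = 5)
((-2)²*(t + Y(I(1, 6))))*(-1900) = ((-2)²*(5 + 12))*(-1900) = (4*17)*(-1900) = 68*(-1900) = -129200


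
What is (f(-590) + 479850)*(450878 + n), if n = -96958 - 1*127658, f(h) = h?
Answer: 108438326120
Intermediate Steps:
n = -224616 (n = -96958 - 127658 = -224616)
(f(-590) + 479850)*(450878 + n) = (-590 + 479850)*(450878 - 224616) = 479260*226262 = 108438326120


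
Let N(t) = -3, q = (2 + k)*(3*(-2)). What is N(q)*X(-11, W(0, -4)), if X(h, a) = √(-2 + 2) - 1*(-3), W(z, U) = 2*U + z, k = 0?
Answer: -9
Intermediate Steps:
W(z, U) = z + 2*U
q = -12 (q = (2 + 0)*(3*(-2)) = 2*(-6) = -12)
X(h, a) = 3 (X(h, a) = √0 + 3 = 0 + 3 = 3)
N(q)*X(-11, W(0, -4)) = -3*3 = -9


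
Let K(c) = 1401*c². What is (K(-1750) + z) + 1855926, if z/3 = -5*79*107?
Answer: 4292291631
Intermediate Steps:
z = -126795 (z = 3*(-5*79*107) = 3*(-395*107) = 3*(-42265) = -126795)
(K(-1750) + z) + 1855926 = (1401*(-1750)² - 126795) + 1855926 = (1401*3062500 - 126795) + 1855926 = (4290562500 - 126795) + 1855926 = 4290435705 + 1855926 = 4292291631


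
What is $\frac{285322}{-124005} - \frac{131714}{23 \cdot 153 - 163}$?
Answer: $- \frac{8645367601}{208080390} \approx -41.548$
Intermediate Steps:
$\frac{285322}{-124005} - \frac{131714}{23 \cdot 153 - 163} = 285322 \left(- \frac{1}{124005}\right) - \frac{131714}{3519 - 163} = - \frac{285322}{124005} - \frac{131714}{3356} = - \frac{285322}{124005} - \frac{65857}{1678} = - \frac{8645367601}{208080390}$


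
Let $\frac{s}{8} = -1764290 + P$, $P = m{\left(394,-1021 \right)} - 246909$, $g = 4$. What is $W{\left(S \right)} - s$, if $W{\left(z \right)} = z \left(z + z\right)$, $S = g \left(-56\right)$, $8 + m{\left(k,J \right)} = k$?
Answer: $16186856$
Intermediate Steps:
$m{\left(k,J \right)} = -8 + k$
$S = -224$ ($S = 4 \left(-56\right) = -224$)
$P = -246523$ ($P = \left(-8 + 394\right) - 246909 = 386 - 246909 = -246523$)
$W{\left(z \right)} = 2 z^{2}$ ($W{\left(z \right)} = z 2 z = 2 z^{2}$)
$s = -16086504$ ($s = 8 \left(-1764290 - 246523\right) = 8 \left(-2010813\right) = -16086504$)
$W{\left(S \right)} - s = 2 \left(-224\right)^{2} - -16086504 = 2 \cdot 50176 + 16086504 = 100352 + 16086504 = 16186856$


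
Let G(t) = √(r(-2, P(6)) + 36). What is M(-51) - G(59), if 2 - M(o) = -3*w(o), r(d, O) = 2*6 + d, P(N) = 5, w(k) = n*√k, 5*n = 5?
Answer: 2 - √46 + 3*I*√51 ≈ -4.7823 + 21.424*I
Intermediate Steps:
n = 1 (n = (⅕)*5 = 1)
w(k) = √k (w(k) = 1*√k = √k)
r(d, O) = 12 + d
G(t) = √46 (G(t) = √((12 - 2) + 36) = √(10 + 36) = √46)
M(o) = 2 + 3*√o (M(o) = 2 - (-3)*√o = 2 + 3*√o)
M(-51) - G(59) = (2 + 3*√(-51)) - √46 = (2 + 3*(I*√51)) - √46 = (2 + 3*I*√51) - √46 = 2 - √46 + 3*I*√51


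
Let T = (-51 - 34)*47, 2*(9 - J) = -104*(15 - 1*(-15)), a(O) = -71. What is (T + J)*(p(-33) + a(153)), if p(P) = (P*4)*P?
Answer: -10395410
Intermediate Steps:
p(P) = 4*P² (p(P) = (4*P)*P = 4*P²)
J = 1569 (J = 9 - (-52)*(15 - 1*(-15)) = 9 - (-52)*(15 + 15) = 9 - (-52)*30 = 9 - ½*(-3120) = 9 + 1560 = 1569)
T = -3995 (T = -85*47 = -3995)
(T + J)*(p(-33) + a(153)) = (-3995 + 1569)*(4*(-33)² - 71) = -2426*(4*1089 - 71) = -2426*(4356 - 71) = -2426*4285 = -10395410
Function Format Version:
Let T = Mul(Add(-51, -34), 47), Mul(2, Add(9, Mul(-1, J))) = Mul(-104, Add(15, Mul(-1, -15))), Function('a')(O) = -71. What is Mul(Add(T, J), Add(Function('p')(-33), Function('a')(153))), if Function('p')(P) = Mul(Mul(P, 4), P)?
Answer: -10395410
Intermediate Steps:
Function('p')(P) = Mul(4, Pow(P, 2)) (Function('p')(P) = Mul(Mul(4, P), P) = Mul(4, Pow(P, 2)))
J = 1569 (J = Add(9, Mul(Rational(-1, 2), Mul(-104, Add(15, Mul(-1, -15))))) = Add(9, Mul(Rational(-1, 2), Mul(-104, Add(15, 15)))) = Add(9, Mul(Rational(-1, 2), Mul(-104, 30))) = Add(9, Mul(Rational(-1, 2), -3120)) = Add(9, 1560) = 1569)
T = -3995 (T = Mul(-85, 47) = -3995)
Mul(Add(T, J), Add(Function('p')(-33), Function('a')(153))) = Mul(Add(-3995, 1569), Add(Mul(4, Pow(-33, 2)), -71)) = Mul(-2426, Add(Mul(4, 1089), -71)) = Mul(-2426, Add(4356, -71)) = Mul(-2426, 4285) = -10395410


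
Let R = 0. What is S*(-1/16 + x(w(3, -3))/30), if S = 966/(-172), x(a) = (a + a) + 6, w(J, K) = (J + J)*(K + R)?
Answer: 8211/1376 ≈ 5.9673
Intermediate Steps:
w(J, K) = 2*J*K (w(J, K) = (J + J)*(K + 0) = (2*J)*K = 2*J*K)
x(a) = 6 + 2*a (x(a) = 2*a + 6 = 6 + 2*a)
S = -483/86 (S = 966*(-1/172) = -483/86 ≈ -5.6163)
S*(-1/16 + x(w(3, -3))/30) = -483*(-1/16 + (6 + 2*(2*3*(-3)))/30)/86 = -483*(-1*1/16 + (6 + 2*(-18))*(1/30))/86 = -483*(-1/16 + (6 - 36)*(1/30))/86 = -483*(-1/16 - 30*1/30)/86 = -483*(-1/16 - 1)/86 = -483/86*(-17/16) = 8211/1376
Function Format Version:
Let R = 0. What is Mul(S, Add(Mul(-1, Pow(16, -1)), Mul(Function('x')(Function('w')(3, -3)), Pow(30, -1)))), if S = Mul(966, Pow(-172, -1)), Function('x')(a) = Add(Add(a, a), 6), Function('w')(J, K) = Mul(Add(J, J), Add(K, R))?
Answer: Rational(8211, 1376) ≈ 5.9673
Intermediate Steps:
Function('w')(J, K) = Mul(2, J, K) (Function('w')(J, K) = Mul(Add(J, J), Add(K, 0)) = Mul(Mul(2, J), K) = Mul(2, J, K))
Function('x')(a) = Add(6, Mul(2, a)) (Function('x')(a) = Add(Mul(2, a), 6) = Add(6, Mul(2, a)))
S = Rational(-483, 86) (S = Mul(966, Rational(-1, 172)) = Rational(-483, 86) ≈ -5.6163)
Mul(S, Add(Mul(-1, Pow(16, -1)), Mul(Function('x')(Function('w')(3, -3)), Pow(30, -1)))) = Mul(Rational(-483, 86), Add(Mul(-1, Pow(16, -1)), Mul(Add(6, Mul(2, Mul(2, 3, -3))), Pow(30, -1)))) = Mul(Rational(-483, 86), Add(Mul(-1, Rational(1, 16)), Mul(Add(6, Mul(2, -18)), Rational(1, 30)))) = Mul(Rational(-483, 86), Add(Rational(-1, 16), Mul(Add(6, -36), Rational(1, 30)))) = Mul(Rational(-483, 86), Add(Rational(-1, 16), Mul(-30, Rational(1, 30)))) = Mul(Rational(-483, 86), Add(Rational(-1, 16), -1)) = Mul(Rational(-483, 86), Rational(-17, 16)) = Rational(8211, 1376)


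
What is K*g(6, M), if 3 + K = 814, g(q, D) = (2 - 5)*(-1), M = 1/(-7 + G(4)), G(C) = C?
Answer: 2433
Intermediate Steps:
M = -1/3 (M = 1/(-7 + 4) = 1/(-3) = -1/3 ≈ -0.33333)
g(q, D) = 3 (g(q, D) = -3*(-1) = 3)
K = 811 (K = -3 + 814 = 811)
K*g(6, M) = 811*3 = 2433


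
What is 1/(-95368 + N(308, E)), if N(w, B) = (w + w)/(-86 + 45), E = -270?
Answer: -41/3910704 ≈ -1.0484e-5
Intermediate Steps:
N(w, B) = -2*w/41 (N(w, B) = (2*w)/(-41) = (2*w)*(-1/41) = -2*w/41)
1/(-95368 + N(308, E)) = 1/(-95368 - 2/41*308) = 1/(-95368 - 616/41) = 1/(-3910704/41) = -41/3910704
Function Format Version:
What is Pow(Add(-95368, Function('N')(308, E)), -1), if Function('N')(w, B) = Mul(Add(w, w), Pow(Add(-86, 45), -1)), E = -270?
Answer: Rational(-41, 3910704) ≈ -1.0484e-5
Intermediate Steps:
Function('N')(w, B) = Mul(Rational(-2, 41), w) (Function('N')(w, B) = Mul(Mul(2, w), Pow(-41, -1)) = Mul(Mul(2, w), Rational(-1, 41)) = Mul(Rational(-2, 41), w))
Pow(Add(-95368, Function('N')(308, E)), -1) = Pow(Add(-95368, Mul(Rational(-2, 41), 308)), -1) = Pow(Add(-95368, Rational(-616, 41)), -1) = Pow(Rational(-3910704, 41), -1) = Rational(-41, 3910704)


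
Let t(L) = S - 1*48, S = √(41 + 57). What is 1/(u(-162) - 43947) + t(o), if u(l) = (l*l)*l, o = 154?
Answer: -206182801/4295475 + 7*√2 ≈ -38.101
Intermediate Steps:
u(l) = l³ (u(l) = l²*l = l³)
S = 7*√2 (S = √98 = 7*√2 ≈ 9.8995)
t(L) = -48 + 7*√2 (t(L) = 7*√2 - 1*48 = 7*√2 - 48 = -48 + 7*√2)
1/(u(-162) - 43947) + t(o) = 1/((-162)³ - 43947) + (-48 + 7*√2) = 1/(-4251528 - 43947) + (-48 + 7*√2) = 1/(-4295475) + (-48 + 7*√2) = -1/4295475 + (-48 + 7*√2) = -206182801/4295475 + 7*√2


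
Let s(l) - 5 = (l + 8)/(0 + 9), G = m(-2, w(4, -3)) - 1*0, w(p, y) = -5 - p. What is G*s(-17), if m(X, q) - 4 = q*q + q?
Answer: 304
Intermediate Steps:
m(X, q) = 4 + q + q**2 (m(X, q) = 4 + (q*q + q) = 4 + (q**2 + q) = 4 + (q + q**2) = 4 + q + q**2)
G = 76 (G = (4 + (-5 - 1*4) + (-5 - 1*4)**2) - 1*0 = (4 + (-5 - 4) + (-5 - 4)**2) + 0 = (4 - 9 + (-9)**2) + 0 = (4 - 9 + 81) + 0 = 76 + 0 = 76)
s(l) = 53/9 + l/9 (s(l) = 5 + (l + 8)/(0 + 9) = 5 + (8 + l)/9 = 5 + (8 + l)*(1/9) = 5 + (8/9 + l/9) = 53/9 + l/9)
G*s(-17) = 76*(53/9 + (1/9)*(-17)) = 76*(53/9 - 17/9) = 76*4 = 304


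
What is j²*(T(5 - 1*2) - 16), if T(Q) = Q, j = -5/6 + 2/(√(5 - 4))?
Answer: -637/36 ≈ -17.694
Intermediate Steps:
j = 7/6 (j = -5*⅙ + 2/(√1) = -⅚ + 2/1 = -⅚ + 2*1 = -⅚ + 2 = 7/6 ≈ 1.1667)
j²*(T(5 - 1*2) - 16) = (7/6)²*((5 - 1*2) - 16) = 49*((5 - 2) - 16)/36 = 49*(3 - 16)/36 = (49/36)*(-13) = -637/36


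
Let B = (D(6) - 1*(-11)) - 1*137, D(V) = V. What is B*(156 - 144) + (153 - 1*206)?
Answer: -1493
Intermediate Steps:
B = -120 (B = (6 - 1*(-11)) - 1*137 = (6 + 11) - 137 = 17 - 137 = -120)
B*(156 - 144) + (153 - 1*206) = -120*(156 - 144) + (153 - 1*206) = -120*12 + (153 - 206) = -1440 - 53 = -1493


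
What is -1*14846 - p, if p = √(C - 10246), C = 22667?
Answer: -14846 - √12421 ≈ -14957.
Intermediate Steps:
p = √12421 (p = √(22667 - 10246) = √12421 ≈ 111.45)
-1*14846 - p = -1*14846 - √12421 = -14846 - √12421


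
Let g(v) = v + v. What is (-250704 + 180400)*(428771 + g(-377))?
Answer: -30091307168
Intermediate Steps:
g(v) = 2*v
(-250704 + 180400)*(428771 + g(-377)) = (-250704 + 180400)*(428771 + 2*(-377)) = -70304*(428771 - 754) = -70304*428017 = -30091307168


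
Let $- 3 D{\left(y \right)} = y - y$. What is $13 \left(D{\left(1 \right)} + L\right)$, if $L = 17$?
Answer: $221$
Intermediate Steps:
$D{\left(y \right)} = 0$ ($D{\left(y \right)} = - \frac{y - y}{3} = \left(- \frac{1}{3}\right) 0 = 0$)
$13 \left(D{\left(1 \right)} + L\right) = 13 \left(0 + 17\right) = 13 \cdot 17 = 221$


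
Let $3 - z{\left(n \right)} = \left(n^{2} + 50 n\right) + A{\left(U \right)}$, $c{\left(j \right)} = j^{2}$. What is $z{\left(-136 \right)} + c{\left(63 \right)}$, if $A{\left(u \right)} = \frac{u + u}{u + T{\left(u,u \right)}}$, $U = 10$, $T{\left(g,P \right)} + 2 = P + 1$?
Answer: $- \frac{146776}{19} \approx -7725.1$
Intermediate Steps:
$T{\left(g,P \right)} = -1 + P$ ($T{\left(g,P \right)} = -2 + \left(P + 1\right) = -2 + \left(1 + P\right) = -1 + P$)
$A{\left(u \right)} = \frac{2 u}{-1 + 2 u}$ ($A{\left(u \right)} = \frac{u + u}{u + \left(-1 + u\right)} = \frac{2 u}{-1 + 2 u}$)
$z{\left(n \right)} = \frac{37}{19} - n^{2} - 50 n$ ($z{\left(n \right)} = 3 - \left(\left(n^{2} + 50 n\right) + 2 \cdot 10 \frac{1}{-1 + 2 \cdot 10}\right) = 3 - \left(\left(n^{2} + 50 n\right) + 2 \cdot 10 \frac{1}{-1 + 20}\right) = 3 - \left(\left(n^{2} + 50 n\right) + 2 \cdot 10 \cdot \frac{1}{19}\right) = 3 - \left(\left(n^{2} + 50 n\right) + \frac{20}{19}\right) = 3 - \left(\frac{20}{19} + n^{2} + 50 n\right) = \frac{37}{19} - n^{2} - 50 n$)
$z{\left(-136 \right)} + c{\left(63 \right)} = \left(\frac{37}{19} - \left(-136\right)^{2} - -6800\right) + 63^{2} = \left(\frac{37}{19} - 18496 + 6800\right) + 3969 = - \frac{222187}{19} + 3969 = - \frac{146776}{19}$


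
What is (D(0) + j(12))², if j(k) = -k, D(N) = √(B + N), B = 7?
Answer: (12 - √7)² ≈ 87.502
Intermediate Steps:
D(N) = √(7 + N)
(D(0) + j(12))² = (√(7 + 0) - 1*12)² = (√7 - 12)² = (-12 + √7)²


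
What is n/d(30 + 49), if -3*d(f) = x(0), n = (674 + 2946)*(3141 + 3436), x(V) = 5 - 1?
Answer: -17856555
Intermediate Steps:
x(V) = 4
n = 23808740 (n = 3620*6577 = 23808740)
d(f) = -4/3 (d(f) = -1/3*4 = -4/3)
n/d(30 + 49) = 23808740/(-4/3) = 23808740*(-3/4) = -17856555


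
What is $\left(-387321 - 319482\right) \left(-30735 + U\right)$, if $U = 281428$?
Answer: $-177190564479$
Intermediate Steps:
$\left(-387321 - 319482\right) \left(-30735 + U\right) = \left(-387321 - 319482\right) \left(-30735 + 281428\right) = \left(-706803\right) 250693 = -177190564479$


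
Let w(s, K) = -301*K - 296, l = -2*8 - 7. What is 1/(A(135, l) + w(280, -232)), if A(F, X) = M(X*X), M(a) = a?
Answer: 1/70065 ≈ 1.4272e-5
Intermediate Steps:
l = -23 (l = -16 - 7 = -23)
A(F, X) = X² (A(F, X) = X*X = X²)
w(s, K) = -296 - 301*K
1/(A(135, l) + w(280, -232)) = 1/((-23)² + (-296 - 301*(-232))) = 1/(529 + (-296 + 69832)) = 1/(529 + 69536) = 1/70065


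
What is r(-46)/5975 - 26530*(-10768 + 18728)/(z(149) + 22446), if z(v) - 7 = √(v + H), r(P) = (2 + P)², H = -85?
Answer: -1261749845504/134204475 ≈ -9401.7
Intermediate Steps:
z(v) = 7 + √(-85 + v) (z(v) = 7 + √(v - 85) = 7 + √(-85 + v))
r(-46)/5975 - 26530*(-10768 + 18728)/(z(149) + 22446) = (2 - 46)²/5975 - 26530*(-10768 + 18728)/((7 + √(-85 + 149)) + 22446) = (-44)²*(1/5975) - 26530*7960/((7 + √64) + 22446) = 1936*(1/5975) - 26530*7960/((7 + 8) + 22446) = 1936/5975 - 26530*7960/(15 + 22446) = 1936/5975 - 26530/(22461*(1/7960)) = 1936/5975 - 26530/22461/7960 = 1936/5975 - 26530*7960/22461 = 1936/5975 - 211178800/22461 = -1261749845504/134204475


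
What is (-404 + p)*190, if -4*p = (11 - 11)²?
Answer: -76760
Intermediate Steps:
p = 0 (p = -(11 - 11)²/4 = -¼*0² = -¼*0 = 0)
(-404 + p)*190 = (-404 + 0)*190 = -404*190 = -76760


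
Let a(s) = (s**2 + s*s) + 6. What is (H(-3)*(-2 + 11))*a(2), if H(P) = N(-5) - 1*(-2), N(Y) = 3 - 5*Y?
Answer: 3780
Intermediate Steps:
H(P) = 30 (H(P) = (3 - 5*(-5)) - 1*(-2) = (3 + 25) + 2 = 28 + 2 = 30)
a(s) = 6 + 2*s**2 (a(s) = (s**2 + s**2) + 6 = 2*s**2 + 6 = 6 + 2*s**2)
(H(-3)*(-2 + 11))*a(2) = (30*(-2 + 11))*(6 + 2*2**2) = (30*9)*(6 + 2*4) = 270*(6 + 8) = 270*14 = 3780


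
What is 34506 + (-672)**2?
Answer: 486090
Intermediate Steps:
34506 + (-672)**2 = 34506 + 451584 = 486090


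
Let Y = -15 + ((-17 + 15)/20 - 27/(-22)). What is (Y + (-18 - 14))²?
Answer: 6365529/3025 ≈ 2104.3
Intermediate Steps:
Y = -763/55 (Y = -15 + (-2*1/20 - 27*(-1/22)) = -15 + (-⅒ + 27/22) = -15 + 62/55 = -763/55 ≈ -13.873)
(Y + (-18 - 14))² = (-763/55 + (-18 - 14))² = (-763/55 - 32)² = (-2523/55)² = 6365529/3025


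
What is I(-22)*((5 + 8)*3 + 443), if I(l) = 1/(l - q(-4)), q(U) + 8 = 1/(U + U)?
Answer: -3856/111 ≈ -34.739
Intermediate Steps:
q(U) = -8 + 1/(2*U) (q(U) = -8 + 1/(U + U) = -8 + 1/(2*U))
I(l) = 1/(65/8 + l) (I(l) = 1/(l - (-8 + (½)/(-4))) = 1/(l - (-8 + (½)*(-¼))) = 1/(l - (-8 - ⅛)) = 1/(l - 1*(-65/8)) = 1/(l + 65/8) = 1/(65/8 + l))
I(-22)*((5 + 8)*3 + 443) = (8/(65 + 8*(-22)))*((5 + 8)*3 + 443) = (8/(65 - 176))*(13*3 + 443) = (8/(-111))*(39 + 443) = (8*(-1/111))*482 = -8/111*482 = -3856/111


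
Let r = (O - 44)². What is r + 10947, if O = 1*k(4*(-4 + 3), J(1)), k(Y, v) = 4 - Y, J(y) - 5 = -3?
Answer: 12243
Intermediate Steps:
J(y) = 2 (J(y) = 5 - 3 = 2)
O = 8 (O = 1*(4 - 4*(-4 + 3)) = 1*(4 - 4*(-1)) = 1*(4 - 1*(-4)) = 1*(4 + 4) = 1*8 = 8)
r = 1296 (r = (8 - 44)² = (-36)² = 1296)
r + 10947 = 1296 + 10947 = 12243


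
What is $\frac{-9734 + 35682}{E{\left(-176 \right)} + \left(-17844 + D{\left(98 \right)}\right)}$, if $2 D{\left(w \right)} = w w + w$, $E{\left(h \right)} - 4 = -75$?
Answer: $- \frac{6487}{3266} \approx -1.9862$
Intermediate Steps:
$E{\left(h \right)} = -71$ ($E{\left(h \right)} = 4 - 75 = -71$)
$D{\left(w \right)} = \frac{w}{2} + \frac{w^{2}}{2}$ ($D{\left(w \right)} = \frac{w w + w}{2} = \frac{w^{2} + w}{2} = \frac{w + w^{2}}{2} = \frac{w}{2} + \frac{w^{2}}{2}$)
$\frac{-9734 + 35682}{E{\left(-176 \right)} + \left(-17844 + D{\left(98 \right)}\right)} = \frac{-9734 + 35682}{-71 - \left(17844 - 49 \left(1 + 98\right)\right)} = \frac{25948}{-71 - \left(17844 - 4851\right)} = \frac{25948}{-71 + \left(-17844 + 4851\right)} = \frac{25948}{-71 - 12993} = \frac{25948}{-13064} = 25948 \left(- \frac{1}{13064}\right) = - \frac{6487}{3266}$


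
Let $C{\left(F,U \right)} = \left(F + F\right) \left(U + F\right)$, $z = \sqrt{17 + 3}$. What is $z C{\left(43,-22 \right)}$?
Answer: $3612 \sqrt{5} \approx 8076.7$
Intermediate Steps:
$z = 2 \sqrt{5}$ ($z = \sqrt{20} = 2 \sqrt{5} \approx 4.4721$)
$C{\left(F,U \right)} = 2 F \left(F + U\right)$
$z C{\left(43,-22 \right)} = 2 \sqrt{5} \cdot 2 \cdot 43 \left(43 - 22\right) = 2 \sqrt{5} \cdot 2 \cdot 43 \cdot 21 = 2 \sqrt{5} \cdot 1806 = 3612 \sqrt{5}$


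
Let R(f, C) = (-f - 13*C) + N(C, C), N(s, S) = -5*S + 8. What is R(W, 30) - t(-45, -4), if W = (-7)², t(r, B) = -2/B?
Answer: -1163/2 ≈ -581.50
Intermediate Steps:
N(s, S) = 8 - 5*S
W = 49
R(f, C) = 8 - f - 18*C (R(f, C) = (-f - 13*C) + (8 - 5*C) = 8 - f - 18*C)
R(W, 30) - t(-45, -4) = (8 - 1*49 - 18*30) - (-2)/(-4) = (8 - 49 - 540) - (-2)*(-1)/4 = -581 - 1*½ = -581 - ½ = -1163/2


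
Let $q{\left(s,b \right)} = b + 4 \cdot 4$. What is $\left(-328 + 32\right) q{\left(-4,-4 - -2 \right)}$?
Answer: $-4144$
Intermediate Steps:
$q{\left(s,b \right)} = 16 + b$ ($q{\left(s,b \right)} = b + 16 = 16 + b$)
$\left(-328 + 32\right) q{\left(-4,-4 - -2 \right)} = \left(-328 + 32\right) \left(16 - 2\right) = - 296 \left(16 + \left(-4 + 2\right)\right) = - 296 \left(16 - 2\right) = \left(-296\right) 14 = -4144$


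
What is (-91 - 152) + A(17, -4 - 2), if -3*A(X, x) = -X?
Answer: -712/3 ≈ -237.33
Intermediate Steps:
A(X, x) = X/3 (A(X, x) = -(-1)*X/3 = X/3)
(-91 - 152) + A(17, -4 - 2) = (-91 - 152) + (1/3)*17 = -243 + 17/3 = -712/3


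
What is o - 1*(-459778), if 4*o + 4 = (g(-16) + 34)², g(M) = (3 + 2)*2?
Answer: 460261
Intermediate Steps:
g(M) = 10 (g(M) = 5*2 = 10)
o = 483 (o = -1 + (10 + 34)²/4 = -1 + (¼)*44² = -1 + (¼)*1936 = -1 + 484 = 483)
o - 1*(-459778) = 483 - 1*(-459778) = 483 + 459778 = 460261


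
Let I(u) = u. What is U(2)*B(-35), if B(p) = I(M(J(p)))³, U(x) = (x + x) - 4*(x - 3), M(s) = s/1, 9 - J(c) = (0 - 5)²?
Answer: -32768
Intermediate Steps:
J(c) = -16 (J(c) = 9 - (0 - 5)² = 9 - 1*(-5)² = 9 - 1*25 = 9 - 25 = -16)
M(s) = s (M(s) = s*1 = s)
U(x) = 12 - 2*x (U(x) = 2*x - 4*(-3 + x) = 2*x - (-12 + 4*x) = 2*x + (12 - 4*x) = 12 - 2*x)
B(p) = -4096 (B(p) = (-16)³ = -4096)
U(2)*B(-35) = (12 - 2*2)*(-4096) = (12 - 4)*(-4096) = 8*(-4096) = -32768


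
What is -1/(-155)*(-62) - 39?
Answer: -197/5 ≈ -39.400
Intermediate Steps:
-1/(-155)*(-62) - 39 = -1*(-1/155)*(-62) - 39 = (1/155)*(-62) - 39 = -⅖ - 39 = -197/5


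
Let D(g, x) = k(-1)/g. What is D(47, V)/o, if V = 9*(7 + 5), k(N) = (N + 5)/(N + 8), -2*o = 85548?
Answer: -2/7036323 ≈ -2.8424e-7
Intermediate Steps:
o = -42774 (o = -1/2*85548 = -42774)
k(N) = (5 + N)/(8 + N)
V = 108 (V = 9*12 = 108)
D(g, x) = 4/(7*g) (D(g, x) = ((5 - 1)/(8 - 1))/g = (4/7)/g = ((1/7)*4)/g = 4/(7*g))
D(47, V)/o = ((4/7)/47)/(-42774) = ((4/7)*(1/47))*(-1/42774) = (4/329)*(-1/42774) = -2/7036323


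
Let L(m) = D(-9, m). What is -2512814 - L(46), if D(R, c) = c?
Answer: -2512860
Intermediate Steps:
L(m) = m
-2512814 - L(46) = -2512814 - 1*46 = -2512814 - 46 = -2512860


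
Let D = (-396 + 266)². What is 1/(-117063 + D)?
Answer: -1/100163 ≈ -9.9837e-6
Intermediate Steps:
D = 16900 (D = (-130)² = 16900)
1/(-117063 + D) = 1/(-117063 + 16900) = 1/(-100163) = -1/100163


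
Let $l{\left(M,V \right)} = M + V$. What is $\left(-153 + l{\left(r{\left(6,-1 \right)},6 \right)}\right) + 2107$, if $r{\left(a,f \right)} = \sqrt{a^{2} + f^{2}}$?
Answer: $1960 + \sqrt{37} \approx 1966.1$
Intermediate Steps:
$\left(-153 + l{\left(r{\left(6,-1 \right)},6 \right)}\right) + 2107 = \left(-153 + \left(\sqrt{6^{2} + \left(-1\right)^{2}} + 6\right)\right) + 2107 = \left(-153 + \left(\sqrt{36 + 1} + 6\right)\right) + 2107 = \left(-153 + \left(\sqrt{37} + 6\right)\right) + 2107 = \left(-153 + \left(6 + \sqrt{37}\right)\right) + 2107 = \left(-147 + \sqrt{37}\right) + 2107 = 1960 + \sqrt{37}$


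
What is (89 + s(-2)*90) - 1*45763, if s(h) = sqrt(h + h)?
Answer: -45674 + 180*I ≈ -45674.0 + 180.0*I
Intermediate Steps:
s(h) = sqrt(2)*sqrt(h) (s(h) = sqrt(2*h) = sqrt(2)*sqrt(h))
(89 + s(-2)*90) - 1*45763 = (89 + (sqrt(2)*sqrt(-2))*90) - 1*45763 = (89 + (sqrt(2)*(I*sqrt(2)))*90) - 45763 = (89 + (2*I)*90) - 45763 = (89 + 180*I) - 45763 = -45674 + 180*I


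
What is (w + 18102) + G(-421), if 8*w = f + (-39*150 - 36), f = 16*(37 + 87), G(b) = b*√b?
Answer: 70457/4 - 421*I*√421 ≈ 17614.0 - 8638.2*I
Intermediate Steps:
G(b) = b^(3/2)
f = 1984 (f = 16*124 = 1984)
w = -1951/4 (w = (1984 + (-39*150 - 36))/8 = (1984 + (-5850 - 36))/8 = (1984 - 5886)/8 = (⅛)*(-3902) = -1951/4 ≈ -487.75)
(w + 18102) + G(-421) = (-1951/4 + 18102) + (-421)^(3/2) = 70457/4 - 421*I*√421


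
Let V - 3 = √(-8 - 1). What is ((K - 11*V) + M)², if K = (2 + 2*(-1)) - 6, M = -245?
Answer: 79567 + 18744*I ≈ 79567.0 + 18744.0*I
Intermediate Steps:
V = 3 + 3*I (V = 3 + √(-8 - 1) = 3 + √(-9) = 3 + 3*I ≈ 3.0 + 3.0*I)
K = -6 (K = (2 - 2) - 6 = 0 - 6 = -6)
((K - 11*V) + M)² = ((-6 - 11*(3 + 3*I)) - 245)² = ((-6 + (-33 - 33*I)) - 245)² = ((-39 - 33*I) - 245)² = (-284 - 33*I)²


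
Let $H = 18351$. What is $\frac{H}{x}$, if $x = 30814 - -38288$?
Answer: $\frac{2039}{7678} \approx 0.26556$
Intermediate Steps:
$x = 69102$ ($x = 30814 + 38288 = 69102$)
$\frac{H}{x} = \frac{18351}{69102} = 18351 \cdot \frac{1}{69102} = \frac{2039}{7678}$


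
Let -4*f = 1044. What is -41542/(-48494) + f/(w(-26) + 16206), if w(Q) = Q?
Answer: 329746313/392316460 ≈ 0.84051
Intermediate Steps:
f = -261 (f = -¼*1044 = -261)
-41542/(-48494) + f/(w(-26) + 16206) = -41542/(-48494) - 261/(-26 + 16206) = -41542*(-1/48494) - 261/16180 = 20771/24247 - 261*1/16180 = 20771/24247 - 261/16180 = 329746313/392316460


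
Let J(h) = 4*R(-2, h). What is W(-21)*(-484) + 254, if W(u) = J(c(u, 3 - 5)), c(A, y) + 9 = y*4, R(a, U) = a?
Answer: 4126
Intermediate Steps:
c(A, y) = -9 + 4*y (c(A, y) = -9 + y*4 = -9 + 4*y)
J(h) = -8 (J(h) = 4*(-2) = -8)
W(u) = -8
W(-21)*(-484) + 254 = -8*(-484) + 254 = 3872 + 254 = 4126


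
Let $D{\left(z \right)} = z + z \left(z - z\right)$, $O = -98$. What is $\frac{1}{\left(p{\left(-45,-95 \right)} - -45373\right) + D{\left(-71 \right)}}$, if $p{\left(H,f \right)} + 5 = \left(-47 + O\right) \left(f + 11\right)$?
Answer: $\frac{1}{57477} \approx 1.7398 \cdot 10^{-5}$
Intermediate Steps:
$p{\left(H,f \right)} = -1600 - 145 f$ ($p{\left(H,f \right)} = -5 + \left(-47 - 98\right) \left(f + 11\right) = -5 - 145 \left(11 + f\right) = -5 - \left(1595 + 145 f\right) = -1600 - 145 f$)
$D{\left(z \right)} = z$ ($D{\left(z \right)} = z + z 0 = z + 0 = z$)
$\frac{1}{\left(p{\left(-45,-95 \right)} - -45373\right) + D{\left(-71 \right)}} = \frac{1}{\left(\left(-1600 - -13775\right) - -45373\right) - 71} = \frac{1}{\left(\left(-1600 + 13775\right) + 45373\right) - 71} = \frac{1}{\left(12175 + 45373\right) - 71} = \frac{1}{57548 - 71} = \frac{1}{57477}$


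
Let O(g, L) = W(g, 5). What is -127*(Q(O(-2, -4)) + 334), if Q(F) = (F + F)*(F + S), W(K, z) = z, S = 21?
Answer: -75438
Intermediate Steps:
O(g, L) = 5
Q(F) = 2*F*(21 + F) (Q(F) = (F + F)*(F + 21) = (2*F)*(21 + F) = 2*F*(21 + F))
-127*(Q(O(-2, -4)) + 334) = -127*(2*5*(21 + 5) + 334) = -127*(2*5*26 + 334) = -127*(260 + 334) = -127*594 = -75438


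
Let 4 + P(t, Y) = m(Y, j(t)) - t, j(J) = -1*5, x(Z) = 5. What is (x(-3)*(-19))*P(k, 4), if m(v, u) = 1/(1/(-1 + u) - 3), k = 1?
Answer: 505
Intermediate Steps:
j(J) = -5
m(v, u) = 1/(-3 + 1/(-1 + u))
P(t, Y) = -82/19 - t (P(t, Y) = -4 + ((1 - 1*(-5))/(-4 + 3*(-5)) - t) = -4 + ((1 + 5)/(-4 - 15) - t) = -4 + (6/(-19) - t) = -4 + (-1/19*6 - t) = -4 + (-6/19 - t) = -82/19 - t)
(x(-3)*(-19))*P(k, 4) = (5*(-19))*(-82/19 - 1*1) = -95*(-82/19 - 1) = -95*(-101/19) = 505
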